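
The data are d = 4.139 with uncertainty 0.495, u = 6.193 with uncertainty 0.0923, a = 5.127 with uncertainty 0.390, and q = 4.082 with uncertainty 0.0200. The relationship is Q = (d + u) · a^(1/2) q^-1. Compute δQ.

0.355

Let w = d + u = 10.33. δw = √(δd² + δu²) = √(0.245 + 0.00852) = 0.504, so δw/w = 0.0487.
Q is then a monomial in w, a, q:
δQ/Q = √((δw/w)² + (½·δa/a)² + (-1·δq/q)²) = √(0.00238 + 0.00145 + 2.4e-05) = 0.0620
Q = 5.731, so δQ = 0.0620 × 5.731 = 0.355.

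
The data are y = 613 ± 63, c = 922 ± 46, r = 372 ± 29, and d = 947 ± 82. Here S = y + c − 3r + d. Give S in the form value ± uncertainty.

1370 ± 143

Absolute uncertainties add in quadrature for a linear combination:
  (δy)² = 3970;  (δc)² = 2120;  (3·δr)² = 7570;  (δd)² = 6720
δS = √(20400) = 143
S = 1370.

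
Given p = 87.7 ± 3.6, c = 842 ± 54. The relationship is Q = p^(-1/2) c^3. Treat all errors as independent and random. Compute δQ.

Since Q is a product/quotient, work with relative uncertainties:
  (−½·δp/p)² = (-0.5×0.0410)² = 0.000421;  (3·δc/c)² = (3×0.0641)² = 0.0370
δQ/Q = √(0.0374) = 0.193
Q = 6.37e+07, so δQ = 0.193 × 6.37e+07 = 1.23e+07.

1.23e+07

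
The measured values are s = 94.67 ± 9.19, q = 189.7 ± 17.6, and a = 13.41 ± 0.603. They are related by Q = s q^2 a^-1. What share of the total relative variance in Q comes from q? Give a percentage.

75.1%

(δQ/Q)² = (1·δs/s)² + (2·δq/q)² + (-1·δa/a)²
  s term: (1×0.0971)² = 0.00942
  q term: (2×0.0928)² = 0.0344
  a term: (-1×0.0450)² = 0.00202
Total = 0.0459. Share from q = 0.0344/0.0459 = 0.751.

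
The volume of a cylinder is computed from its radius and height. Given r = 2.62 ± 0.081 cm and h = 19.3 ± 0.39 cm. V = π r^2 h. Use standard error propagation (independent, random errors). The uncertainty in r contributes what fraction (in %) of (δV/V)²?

90.4%

(δV/V)² = (2·δr/r)² + (1·δh/h)²
  r term: (2×0.0309)² = 0.00382
  h term: (1×0.0202)² = 0.000408
Total = 0.00423. Share from r = 0.00382/0.00423 = 0.904.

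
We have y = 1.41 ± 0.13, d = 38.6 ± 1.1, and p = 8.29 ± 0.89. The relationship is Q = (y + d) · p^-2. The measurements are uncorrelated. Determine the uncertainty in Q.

Let u = y + d = 40.0. δu = √(δy² + δd²) = √(0.0169 + 1.21) = 1.11, so δu/u = 0.0277.
Q is then a monomial in u, p:
δQ/Q = √((δu/u)² + (-2·δp/p)²) = √(0.000766 + 0.0461) = 0.216
Q = 0.582, so δQ = 0.216 × 0.582 = 0.126.

0.126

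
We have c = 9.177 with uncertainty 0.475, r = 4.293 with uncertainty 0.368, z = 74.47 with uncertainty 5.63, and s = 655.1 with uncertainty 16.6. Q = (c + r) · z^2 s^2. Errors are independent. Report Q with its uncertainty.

(3.206 ± 0.531) × 10^10

Let u = c + r = 13.47. δu = √(δc² + δr²) = √(0.226 + 0.135) = 0.601, so δu/u = 0.0446.
Q is then a monomial in u, z, s:
δQ/Q = √((δu/u)² + (2·δz/z)² + (2·δs/s)²) = √(0.00199 + 0.0229 + 0.00257) = 0.166
Q = 3.206e+10, so δQ = 0.166 × 3.206e+10 = 5.31e+09.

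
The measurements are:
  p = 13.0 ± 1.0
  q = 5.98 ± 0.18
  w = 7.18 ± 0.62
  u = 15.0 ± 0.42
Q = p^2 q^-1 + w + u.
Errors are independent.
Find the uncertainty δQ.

4.49

Let h = p^2·q^-1 = 28.3. δh/h = √((2·δp/p)² + (-1·δq/q)²) = √(0.0237 + 0.000906) = 0.157, so δh = 4.43.
Q = h + w + u: δQ = √(δh² + δw² + δu²) = √(19.6 + 0.384 + 0.176) = 4.49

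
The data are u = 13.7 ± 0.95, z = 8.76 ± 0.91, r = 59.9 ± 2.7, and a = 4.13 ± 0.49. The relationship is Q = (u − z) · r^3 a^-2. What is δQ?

23700

Let w = u − z = 4.94. δw = √(δu² + δz²) = √(0.902 + 0.828) = 1.32, so δw/w = 0.266.
Q is then a monomial in w, r, a:
δQ/Q = √((δw/w)² + (3·δr/r)² + (-2·δa/a)²) = √(0.0709 + 0.0183 + 0.0563) = 0.381
Q = 62200, so δQ = 0.381 × 62200 = 23700.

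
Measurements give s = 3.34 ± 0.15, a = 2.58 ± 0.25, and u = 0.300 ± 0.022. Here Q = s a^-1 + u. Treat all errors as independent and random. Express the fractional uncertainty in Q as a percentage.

Let p = s·a^-1 = 1.29. δp/p = √((1·δs/s)² + (-1·δa/a)²) = √(0.00202 + 0.00939) = 0.107, so δp = 0.138.
Q = p + u: δQ = √(δp² + δu²) = √(0.0191 + 0.000484) = 0.140
Q = 1.59, so δQ/Q = 0.140/1.59 = 0.0878.

8.78%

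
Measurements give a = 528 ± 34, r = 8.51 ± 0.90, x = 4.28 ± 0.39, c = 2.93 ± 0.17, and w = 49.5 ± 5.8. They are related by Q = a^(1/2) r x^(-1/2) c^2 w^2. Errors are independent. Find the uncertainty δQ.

5.72e+05

Products/powers → add relative errors in quadrature, weighted by exponent:
  (½·δa/a)² = (0.5×0.0644)² = 0.00104;  (1·δr/r)² = (1×0.106)² = 0.0112;  (−½·δx/x)² = (-0.5×0.0911)² = 0.00208;  (2·δc/c)² = (2×0.0580)² = 0.0135;  (2·δw/w)² = (2×0.117)² = 0.0549
δQ/Q = √(0.0827) = 0.288
Q = 1.99e+06, so δQ = 0.288 × 1.99e+06 = 5.72e+05.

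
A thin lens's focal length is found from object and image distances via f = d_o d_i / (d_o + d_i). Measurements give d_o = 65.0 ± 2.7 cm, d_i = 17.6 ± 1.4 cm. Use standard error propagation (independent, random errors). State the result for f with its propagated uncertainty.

∂f/∂d_o = (d_i/(d_o+d_i))² = 0.0454;  ∂f/∂d_i = (d_o/(d_o+d_i))² = 0.619
δf = √((∂f/∂d_o · δd_o)² + (∂f/∂d_i · δd_i)²) = √(0.0150 + 0.752) = 0.876 cm
f = 13.8 cm.

13.8 ± 0.876 cm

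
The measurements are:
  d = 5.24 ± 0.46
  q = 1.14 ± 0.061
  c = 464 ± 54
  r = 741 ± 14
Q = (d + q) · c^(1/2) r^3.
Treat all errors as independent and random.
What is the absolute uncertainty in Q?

6.1e+09

Let u = d + q = 6.38. δu = √(δd² + δq²) = √(0.212 + 0.00372) = 0.464, so δu/u = 0.0727.
Q is then a monomial in u, c, r:
δQ/Q = √((δu/u)² + (½·δc/c)² + (3·δr/r)²) = √(0.00529 + 0.00339 + 0.00321) = 0.109
Q = 5.59e+10, so δQ = 0.109 × 5.59e+10 = 6.1e+09.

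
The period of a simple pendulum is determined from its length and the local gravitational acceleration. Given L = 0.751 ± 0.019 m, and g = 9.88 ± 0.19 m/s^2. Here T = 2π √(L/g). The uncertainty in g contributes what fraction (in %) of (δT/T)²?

(δT/T)² = (½·δL/L)² + (−½·δg/g)²
  L term: (0.5×0.0253)² = 0.000160
  g term: (-0.5×0.0192)² = 9.25e-05
Total = 0.000252. Share from g = 9.25e-05/0.000252 = 0.366.

36.6%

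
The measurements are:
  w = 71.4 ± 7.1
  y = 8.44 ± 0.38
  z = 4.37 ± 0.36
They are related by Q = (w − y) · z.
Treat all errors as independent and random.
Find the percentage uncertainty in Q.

14.0%

Let u = w − y = 63.0. δu = √(δw² + δy²) = √(50.4 + 0.144) = 7.11, so δu/u = 0.113.
Q is then a monomial in u, z:
δQ/Q = √((δu/u)² + (1·δz/z)²) = √(0.0128 + 0.00679) = 0.140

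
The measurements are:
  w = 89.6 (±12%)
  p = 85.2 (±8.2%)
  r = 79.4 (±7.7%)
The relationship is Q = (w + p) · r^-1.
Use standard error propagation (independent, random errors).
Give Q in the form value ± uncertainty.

Let u = w + p = 175. δu = √(δw² + δp²) = √(116 + 48.8) = 12.8, so δu/u = 0.0734.
Q is then a monomial in u, r:
δQ/Q = √((δu/u)² + (-1·δr/r)²) = √(0.00538 + 0.00593) = 0.106
Q = 2.20, so δQ = 0.106 × 2.20 = 0.234.

2.20 ± 0.234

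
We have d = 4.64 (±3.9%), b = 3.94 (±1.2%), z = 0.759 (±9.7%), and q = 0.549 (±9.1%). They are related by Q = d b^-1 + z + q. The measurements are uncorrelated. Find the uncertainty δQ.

0.101

Let p = d·b^-1 = 1.18. δp/p = √((1·δd/d)² + (-1·δb/b)²) = √(0.00152 + 0.000144) = 0.0408, so δp = 0.0481.
Q = p + z + q: δQ = √(δp² + δz² + δq²) = √(0.00231 + 0.00542 + 0.00250) = 0.101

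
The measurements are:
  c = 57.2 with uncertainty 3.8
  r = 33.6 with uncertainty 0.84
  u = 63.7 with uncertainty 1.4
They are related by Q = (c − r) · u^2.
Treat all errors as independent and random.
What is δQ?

16300

Let w = c − r = 23.6. δw = √(δc² + δr²) = √(14.4 + 0.706) = 3.89, so δw/w = 0.165.
Q is then a monomial in w, u:
δQ/Q = √((δw/w)² + (2·δu/u)²) = √(0.0272 + 0.00193) = 0.171
Q = 95800, so δQ = 0.171 × 95800 = 16300.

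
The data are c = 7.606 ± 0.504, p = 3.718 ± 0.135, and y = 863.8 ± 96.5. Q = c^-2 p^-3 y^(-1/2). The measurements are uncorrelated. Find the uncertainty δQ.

For a monomial Q ∝ c^-2, p^-3, y^(-1/2), fractional errors add in quadrature:
  (-2·δc/c)² = (-2×0.0663)² = 0.0176;  (-3·δp/p)² = (-3×0.0363)² = 0.0119;  (−½·δy/y)² = (-0.5×0.112)² = 0.00312
δQ/Q = √(0.0325) = 0.180
Q = 1.144e-05, so δQ = 0.180 × 1.144e-05 = 2.06e-06.

2.06e-06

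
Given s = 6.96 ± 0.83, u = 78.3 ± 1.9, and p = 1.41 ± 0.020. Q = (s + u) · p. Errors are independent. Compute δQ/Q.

Let w = s + u = 85.3. δw = √(δs² + δu²) = √(0.689 + 3.61) = 2.07, so δw/w = 0.0243.
Q is then a monomial in w, p:
δQ/Q = √((δw/w)² + (1·δp/p)²) = √(0.000591 + 0.000201) = 0.0282

0.0282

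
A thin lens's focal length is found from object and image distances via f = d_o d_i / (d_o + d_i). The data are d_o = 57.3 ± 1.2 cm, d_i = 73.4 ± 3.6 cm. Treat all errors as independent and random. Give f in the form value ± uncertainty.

32.2 ± 0.789 cm

∂f/∂d_o = (d_i/(d_o+d_i))² = 0.315;  ∂f/∂d_i = (d_o/(d_o+d_i))² = 0.192
δf = √((∂f/∂d_o · δd_o)² + (∂f/∂d_i · δd_i)²) = √(0.143 + 0.479) = 0.789 cm
f = 32.2 cm.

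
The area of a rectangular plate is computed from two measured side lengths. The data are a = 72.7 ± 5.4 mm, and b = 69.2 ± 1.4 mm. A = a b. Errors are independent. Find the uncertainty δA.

387 mm^2

Products/powers → add relative errors in quadrature, weighted by exponent:
  (1·δa/a)² = (1×0.0743)² = 0.00552;  (1·δb/b)² = (1×0.0202)² = 0.000409
δA/A = √(0.00593) = 0.0770
A = 5030 mm^2, so δA = 0.0770 × 5030 = 387 mm^2.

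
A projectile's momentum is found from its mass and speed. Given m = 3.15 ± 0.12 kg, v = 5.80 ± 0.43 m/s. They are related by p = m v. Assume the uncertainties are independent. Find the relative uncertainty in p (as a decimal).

0.0834

For a monomial p ∝ m, v, fractional errors add in quadrature:
  (1·δm/m)² = (1×0.0381)² = 0.00145;  (1·δv/v)² = (1×0.0741)² = 0.00550
δp/p = √(0.00695) = 0.0834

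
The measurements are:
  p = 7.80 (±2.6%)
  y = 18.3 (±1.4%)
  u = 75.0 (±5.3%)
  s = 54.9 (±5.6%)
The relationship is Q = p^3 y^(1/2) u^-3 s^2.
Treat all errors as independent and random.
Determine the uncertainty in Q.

3.04

For a monomial Q ∝ p^3, y^(1/2), u^-3, s^2, fractional errors add in quadrature:
  (3·δp/p)² = (3×0.0260)² = 0.00608;  (½·δy/y)² = (0.5×0.0140)² = 4.9e-05;  (-3·δu/u)² = (-3×0.0530)² = 0.0253;  (2·δs/s)² = (2×0.0560)² = 0.0125
δQ/Q = √(0.0440) = 0.210
Q = 14.5, so δQ = 0.210 × 14.5 = 3.04.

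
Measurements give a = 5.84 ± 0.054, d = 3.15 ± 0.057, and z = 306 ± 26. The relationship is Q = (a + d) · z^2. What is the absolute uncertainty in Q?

Let u = a + d = 8.99. δu = √(δa² + δd²) = √(0.00292 + 0.00325) = 0.0785, so δu/u = 0.00873.
Q is then a monomial in u, z:
δQ/Q = √((δu/u)² + (2·δz/z)²) = √(7.63e-05 + 0.0289) = 0.170
Q = 8.42e+05, so δQ = 0.170 × 8.42e+05 = 1.43e+05.

1.43e+05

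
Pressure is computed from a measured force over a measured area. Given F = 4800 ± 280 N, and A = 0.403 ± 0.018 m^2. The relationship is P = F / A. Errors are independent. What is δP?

875 Pa

Since P is a product/quotient, work with relative uncertainties:
  (1·δF/F)² = (1×0.0583)² = 0.00340;  (-1·δA/A)² = (-1×0.0447)² = 0.00199
δP/P = √(0.00540) = 0.0735
P = 11900 Pa, so δP = 0.0735 × 11900 = 875 Pa.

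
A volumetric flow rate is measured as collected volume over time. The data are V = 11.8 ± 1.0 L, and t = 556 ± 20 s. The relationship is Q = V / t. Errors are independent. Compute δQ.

0.00195 L/s

Since Q is a product/quotient, work with relative uncertainties:
  (1·δV/V)² = (1×0.0847)² = 0.00718;  (-1·δt/t)² = (-1×0.0360)² = 0.00129
δQ/Q = √(0.00848) = 0.0921
Q = 0.0212 L/s, so δQ = 0.0921 × 0.0212 = 0.00195 L/s.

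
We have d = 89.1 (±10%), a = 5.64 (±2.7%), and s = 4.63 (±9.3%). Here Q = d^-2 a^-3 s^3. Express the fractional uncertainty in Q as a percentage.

35.3%

Since Q is a product/quotient, work with relative uncertainties:
  (-2·δd/d)² = (-2×0.100)² = 0.0400;  (-3·δa/a)² = (-3×0.0270)² = 0.00656;  (3·δs/s)² = (3×0.0930)² = 0.0778
δQ/Q = √(0.124) = 0.353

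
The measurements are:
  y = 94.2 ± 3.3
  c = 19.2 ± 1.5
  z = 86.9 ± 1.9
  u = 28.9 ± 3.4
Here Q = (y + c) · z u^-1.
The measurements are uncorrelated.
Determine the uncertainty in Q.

42.2

Let w = y + c = 113. δw = √(δy² + δc²) = √(10.9 + 2.25) = 3.62, so δw/w = 0.0320.
Q is then a monomial in w, z, u:
δQ/Q = √((δw/w)² + (1·δz/z)² + (-1·δu/u)²) = √(0.00102 + 0.000478 + 0.0138) = 0.124
Q = 341, so δQ = 0.124 × 341 = 42.2.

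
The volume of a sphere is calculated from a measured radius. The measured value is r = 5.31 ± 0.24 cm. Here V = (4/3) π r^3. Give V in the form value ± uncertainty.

V ∝ r^3, so δV/V = |3| · δr/r = 3 × 0.0452 = 0.136.
V = 627 cm^3, so δV = 0.136 × 627 = 85.0 cm^3.

627 ± 85.0 cm^3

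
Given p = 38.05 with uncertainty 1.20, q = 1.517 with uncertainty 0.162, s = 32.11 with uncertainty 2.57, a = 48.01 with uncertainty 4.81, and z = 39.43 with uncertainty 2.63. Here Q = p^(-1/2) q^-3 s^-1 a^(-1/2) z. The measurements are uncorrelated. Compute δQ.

For a monomial Q ∝ p^(-1/2), q^-3, s^-1, a^(-1/2), z, fractional errors add in quadrature:
  (−½·δp/p)² = (-0.5×0.0315)² = 0.000249;  (-3·δq/q)² = (-3×0.107)² = 0.103;  (-1·δs/s)² = (-1×0.0800)² = 0.00641;  (−½·δa/a)² = (-0.5×0.100)² = 0.00251;  (1·δz/z)² = (1×0.0667)² = 0.00445
δQ/Q = √(0.116) = 0.341
Q = 0.008230, so δQ = 0.341 × 0.008230 = 0.00281.

0.00281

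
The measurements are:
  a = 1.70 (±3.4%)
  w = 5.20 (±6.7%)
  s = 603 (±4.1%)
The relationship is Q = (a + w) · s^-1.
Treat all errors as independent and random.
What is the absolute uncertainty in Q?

Let u = a + w = 6.90. δu = √(δa² + δw²) = √(0.00334 + 0.121) = 0.353, so δu/u = 0.0512.
Q is then a monomial in u, s:
δQ/Q = √((δu/u)² + (-1·δs/s)²) = √(0.00262 + 0.00168) = 0.0656
Q = 0.0114, so δQ = 0.0656 × 0.0114 = 0.000750.

0.000750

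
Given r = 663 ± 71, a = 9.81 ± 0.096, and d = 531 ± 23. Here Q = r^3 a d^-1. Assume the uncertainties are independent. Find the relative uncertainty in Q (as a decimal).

Q is a product of powers, so relative uncertainties combine in quadrature:
  (3·δr/r)² = (3×0.107)² = 0.103;  (1·δa/a)² = (1×0.00979)² = 9.58e-05;  (-1·δd/d)² = (-1×0.0433)² = 0.00188
δQ/Q = √(0.105) = 0.324

0.324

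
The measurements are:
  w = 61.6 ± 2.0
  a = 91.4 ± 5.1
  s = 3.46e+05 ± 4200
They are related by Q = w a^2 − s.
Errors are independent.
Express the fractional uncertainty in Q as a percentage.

Let p = w·a^2 = 5.15e+05. δp/p = √((1·δw/w)² + (2·δa/a)²) = √(0.00105 + 0.0125) = 0.116, so δp = 59800.
Q = p − s: δQ = √(δp² + δs²) = √(3.58e+09 + 1.76e+07) = 60000
Q = 1.69e+05, so δQ/Q = 60000/1.69e+05 = 0.356.

35.6%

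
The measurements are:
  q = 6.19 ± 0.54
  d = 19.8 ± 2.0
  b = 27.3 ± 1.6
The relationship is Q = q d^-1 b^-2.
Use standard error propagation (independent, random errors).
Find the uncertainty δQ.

Relative error in a monomial: (δQ/Q)² = Σ (nᵢ · δxᵢ/xᵢ)².
  (1·δq/q)² = (1×0.0872)² = 0.00761;  (-1·δd/d)² = (-1×0.101)² = 0.0102;  (-2·δb/b)² = (-2×0.0586)² = 0.0137
δQ/Q = √(0.0316) = 0.178
Q = 0.000419, so δQ = 0.178 × 0.000419 = 7.45e-05.

7.45e-05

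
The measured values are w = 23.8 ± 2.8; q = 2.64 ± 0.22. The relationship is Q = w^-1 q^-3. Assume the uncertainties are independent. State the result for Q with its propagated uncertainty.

0.00228 ± 0.000631

Products/powers → add relative errors in quadrature, weighted by exponent:
  (-1·δw/w)² = (-1×0.118)² = 0.0138;  (-3·δq/q)² = (-3×0.0833)² = 0.0625
δQ/Q = √(0.0763) = 0.276
Q = 0.00228, so δQ = 0.276 × 0.00228 = 0.000631.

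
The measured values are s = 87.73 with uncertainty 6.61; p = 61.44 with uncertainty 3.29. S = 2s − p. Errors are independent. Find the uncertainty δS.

Sums and differences: (δS)² = Σ (cᵢ δxᵢ)².
  (2·δs)² = 175;  (δp)² = 10.8
δS = √(186) = 13.6

13.6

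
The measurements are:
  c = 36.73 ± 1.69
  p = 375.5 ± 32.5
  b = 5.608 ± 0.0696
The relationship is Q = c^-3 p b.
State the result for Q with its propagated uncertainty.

0.04250 ± 0.00694

Each factor contributes (exponent × relative error)² to (δQ/Q)²:
  (-3·δc/c)² = (-3×0.0460)² = 0.0191;  (1·δp/p)² = (1×0.0866)² = 0.00749;  (1·δb/b)² = (1×0.0124)² = 0.000154
δQ/Q = √(0.0267) = 0.163
Q = 0.04250, so δQ = 0.163 × 0.04250 = 0.00694.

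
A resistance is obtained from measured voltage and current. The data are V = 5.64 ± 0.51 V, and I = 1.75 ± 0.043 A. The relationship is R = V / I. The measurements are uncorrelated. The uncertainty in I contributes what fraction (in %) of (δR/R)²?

(δR/R)² = (1·δV/V)² + (-1·δI/I)²
  V term: (1×0.0904)² = 0.00818
  I term: (-1×0.0246)² = 0.000604
Total = 0.00878. Share from I = 0.000604/0.00878 = 0.0688.

6.88%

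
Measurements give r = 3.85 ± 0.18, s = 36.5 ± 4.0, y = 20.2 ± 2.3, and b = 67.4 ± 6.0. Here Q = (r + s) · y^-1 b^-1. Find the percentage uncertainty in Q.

17.5%

Let u = r + s = 40.4. δu = √(δr² + δs²) = √(0.0324 + 16.0) = 4.00, so δu/u = 0.0992.
Q is then a monomial in u, y, b:
δQ/Q = √((δu/u)² + (-1·δy/y)² + (-1·δb/b)²) = √(0.00985 + 0.0130 + 0.00792) = 0.175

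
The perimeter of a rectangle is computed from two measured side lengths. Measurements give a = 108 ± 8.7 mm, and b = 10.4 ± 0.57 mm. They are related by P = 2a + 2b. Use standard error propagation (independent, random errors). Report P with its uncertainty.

Sums and differences: (δP)² = Σ (cᵢ δxᵢ)².
  (2·δa)² = 303;  (2·δb)² = 1.30
δP = √(304) = 17.4 mm
P = 237 mm.

237 ± 17.4 mm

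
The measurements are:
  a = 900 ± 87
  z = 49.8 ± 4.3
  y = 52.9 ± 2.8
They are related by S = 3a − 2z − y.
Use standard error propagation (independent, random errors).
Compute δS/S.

Each term contributes (cᵢ δxᵢ)² to (δS)²:
  (3·δa)² = 68100;  (2·δz)² = 74.0;  (δy)² = 7.84
δS = √(68200) = 261
S = 2550, so δS/S = 261/2550 = 0.103.

0.103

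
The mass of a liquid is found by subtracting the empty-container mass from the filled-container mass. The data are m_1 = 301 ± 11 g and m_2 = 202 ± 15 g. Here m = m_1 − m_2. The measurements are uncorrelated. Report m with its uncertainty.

99.0 ± 18.6 g

For a sum/difference, combine absolute errors in quadrature:
  (δm_1)² = 121;  (δm_2)² = 225
δm = √(346) = 18.6 g
m = 99.0 g.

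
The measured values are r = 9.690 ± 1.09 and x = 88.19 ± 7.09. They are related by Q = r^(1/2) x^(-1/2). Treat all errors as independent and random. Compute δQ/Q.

Q is a product of powers, so relative uncertainties combine in quadrature:
  (½·δr/r)² = (0.5×0.112)² = 0.00316;  (−½·δx/x)² = (-0.5×0.0804)² = 0.00162
δQ/Q = √(0.00478) = 0.0691

0.0691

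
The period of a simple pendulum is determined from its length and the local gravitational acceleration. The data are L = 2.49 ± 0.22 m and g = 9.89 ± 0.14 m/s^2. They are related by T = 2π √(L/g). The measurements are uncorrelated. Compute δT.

Products/powers → add relative errors in quadrature, weighted by exponent:
  (½·δL/L)² = (0.5×0.0884)² = 0.00195;  (−½·δg/g)² = (-0.5×0.0142)² = 5.01e-05
δT/T = √(0.00200) = 0.0447
T = 3.15 s, so δT = 0.0447 × 3.15 = 0.141 s.

0.141 s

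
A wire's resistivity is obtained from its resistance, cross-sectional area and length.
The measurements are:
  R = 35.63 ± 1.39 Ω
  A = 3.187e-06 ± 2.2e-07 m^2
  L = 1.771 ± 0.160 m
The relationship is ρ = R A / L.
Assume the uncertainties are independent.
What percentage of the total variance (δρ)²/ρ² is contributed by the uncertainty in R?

10.5%

(δρ/ρ)² = (1·δR/R)² + (1·δA/A)² + (-1·δL/L)²
  R term: (1×0.0390)² = 0.00152
  A term: (1×0.0690)² = 0.00477
  L term: (-1×0.0903)² = 0.00816
Total = 0.0144. Share from R = 0.00152/0.0144 = 0.105.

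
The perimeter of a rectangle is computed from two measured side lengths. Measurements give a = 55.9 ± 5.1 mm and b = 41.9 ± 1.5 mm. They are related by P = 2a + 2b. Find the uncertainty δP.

10.6 mm

Each term contributes (cᵢ δxᵢ)² to (δP)²:
  (2·δa)² = 104;  (2·δb)² = 9.00
δP = √(113) = 10.6 mm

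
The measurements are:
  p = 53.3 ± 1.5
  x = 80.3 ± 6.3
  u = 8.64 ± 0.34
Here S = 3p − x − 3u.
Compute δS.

Absolute uncertainties add in quadrature for a linear combination:
  (3·δp)² = 20.2;  (δx)² = 39.7;  (3·δu)² = 1.04
δS = √(61.0) = 7.81

7.81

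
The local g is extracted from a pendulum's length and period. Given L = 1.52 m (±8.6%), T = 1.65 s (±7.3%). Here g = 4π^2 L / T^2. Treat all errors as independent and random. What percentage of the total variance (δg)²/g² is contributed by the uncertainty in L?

(δg/g)² = (1·δL/L)² + (-2·δT/T)²
  L term: (1×0.0860)² = 0.00740
  T term: (-2×0.0730)² = 0.0213
Total = 0.0287. Share from L = 0.00740/0.0287 = 0.258.

25.8%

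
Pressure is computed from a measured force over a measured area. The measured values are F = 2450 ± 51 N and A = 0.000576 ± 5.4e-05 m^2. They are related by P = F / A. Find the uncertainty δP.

4.08e+05 Pa

Relative error in a monomial: (δP/P)² = Σ (nᵢ · δxᵢ/xᵢ)².
  (1·δF/F)² = (1×0.0208)² = 0.000433;  (-1·δA/A)² = (-1×0.0938)² = 0.00879
δP/P = √(0.00922) = 0.0960
P = 4.25e+06 Pa, so δP = 0.0960 × 4.25e+06 = 4.08e+05 Pa.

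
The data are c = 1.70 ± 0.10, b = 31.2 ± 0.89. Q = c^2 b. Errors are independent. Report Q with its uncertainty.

Relative error in a monomial: (δQ/Q)² = Σ (nᵢ · δxᵢ/xᵢ)².
  (2·δc/c)² = (2×0.0588)² = 0.0138;  (1·δb/b)² = (1×0.0285)² = 0.000814
δQ/Q = √(0.0147) = 0.121
Q = 90.2, so δQ = 0.121 × 90.2 = 10.9.

90.2 ± 10.9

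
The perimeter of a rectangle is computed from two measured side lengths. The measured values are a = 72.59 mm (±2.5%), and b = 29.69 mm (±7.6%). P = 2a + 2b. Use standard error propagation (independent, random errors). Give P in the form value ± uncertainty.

204.6 ± 5.79 mm

Absolute uncertainties add in quadrature for a linear combination:
  (2·δa)² = 13.2;  (2·δb)² = 20.4
δP = √(33.5) = 5.79 mm
P = 204.6 mm.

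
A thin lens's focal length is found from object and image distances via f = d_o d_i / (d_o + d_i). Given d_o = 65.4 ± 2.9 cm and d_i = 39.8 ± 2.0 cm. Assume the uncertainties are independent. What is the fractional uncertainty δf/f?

∂f/∂d_o = (d_i/(d_o+d_i))² = 0.143;  ∂f/∂d_i = (d_o/(d_o+d_i))² = 0.386
δf = √((∂f/∂d_o · δd_o)² + (∂f/∂d_i · δd_i)²) = √(0.172 + 0.597) = 0.877 cm
f = 24.7 cm, so δf/f = 0.877/24.7 = 0.0355.

0.0355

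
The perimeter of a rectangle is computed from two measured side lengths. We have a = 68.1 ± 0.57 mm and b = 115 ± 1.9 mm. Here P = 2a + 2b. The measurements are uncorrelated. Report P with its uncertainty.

366 ± 3.97 mm

Each term contributes (cᵢ δxᵢ)² to (δP)²:
  (2·δa)² = 1.30;  (2·δb)² = 14.4
δP = √(15.7) = 3.97 mm
P = 366 mm.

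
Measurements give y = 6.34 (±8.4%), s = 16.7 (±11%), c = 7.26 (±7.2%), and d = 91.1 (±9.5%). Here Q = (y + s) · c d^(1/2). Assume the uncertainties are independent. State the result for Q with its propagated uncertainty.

Let u = y + s = 23.0. δu = √(δy² + δs²) = √(0.284 + 3.37) = 1.91, so δu/u = 0.0830.
Q is then a monomial in u, c, d:
δQ/Q = √((δu/u)² + (1·δc/c)² + (½·δd/d)²) = √(0.00689 + 0.00518 + 0.00226) = 0.120
Q = 1600, so δQ = 0.120 × 1600 = 191.

1600 ± 191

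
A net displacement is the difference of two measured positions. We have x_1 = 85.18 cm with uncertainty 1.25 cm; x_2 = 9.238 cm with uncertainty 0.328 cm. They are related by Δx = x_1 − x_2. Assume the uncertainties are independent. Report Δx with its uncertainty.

Each term contributes (cᵢ δxᵢ)² to (δΔx)²:
  (δx_1)² = 1.56;  (δx_2)² = 0.108
δΔx = √(1.67) = 1.29 cm
Δx = 75.94 cm.

75.94 ± 1.29 cm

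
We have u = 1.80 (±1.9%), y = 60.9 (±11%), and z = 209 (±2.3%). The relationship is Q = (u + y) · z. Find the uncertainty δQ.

Let w = u + y = 62.7. δw = √(δu² + δy²) = √(0.00117 + 44.9) = 6.70, so δw/w = 0.107.
Q is then a monomial in w, z:
δQ/Q = √((δw/w)² + (1·δz/z)²) = √(0.0114 + 0.000529) = 0.109
Q = 13100, so δQ = 0.109 × 13100 = 1430.

1430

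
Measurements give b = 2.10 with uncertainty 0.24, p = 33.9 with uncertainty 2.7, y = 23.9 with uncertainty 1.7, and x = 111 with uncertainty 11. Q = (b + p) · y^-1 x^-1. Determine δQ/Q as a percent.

14.3%

Let u = b + p = 36.0. δu = √(δb² + δp²) = √(0.0576 + 7.29) = 2.71, so δu/u = 0.0753.
Q is then a monomial in u, y, x:
δQ/Q = √((δu/u)² + (-1·δy/y)² + (-1·δx/x)²) = √(0.00567 + 0.00506 + 0.00982) = 0.143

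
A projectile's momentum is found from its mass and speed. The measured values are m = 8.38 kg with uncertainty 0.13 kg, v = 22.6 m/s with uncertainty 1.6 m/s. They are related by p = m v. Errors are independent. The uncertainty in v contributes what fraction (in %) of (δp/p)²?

95.4%

(δp/p)² = (1·δm/m)² + (1·δv/v)²
  m term: (1×0.0155)² = 0.000241
  v term: (1×0.0708)² = 0.00501
Total = 0.00525. Share from v = 0.00501/0.00525 = 0.954.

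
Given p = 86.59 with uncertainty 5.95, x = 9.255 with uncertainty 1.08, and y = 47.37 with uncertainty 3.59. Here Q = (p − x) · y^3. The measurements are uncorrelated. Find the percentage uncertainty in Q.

24.0%

Let u = p − x = 77.34. δu = √(δp² + δx²) = √(35.4 + 1.17) = 6.05, so δu/u = 0.0782.
Q is then a monomial in u, y:
δQ/Q = √((δu/u)² + (3·δy/y)²) = √(0.00611 + 0.0517) = 0.240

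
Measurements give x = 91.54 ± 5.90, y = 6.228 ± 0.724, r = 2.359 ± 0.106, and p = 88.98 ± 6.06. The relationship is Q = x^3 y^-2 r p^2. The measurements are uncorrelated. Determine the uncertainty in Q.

1.24e+08

For a monomial Q ∝ x^3, y^-2, r, p^2, fractional errors add in quadrature:
  (3·δx/x)² = (3×0.0645)² = 0.0374;  (-2·δy/y)² = (-2×0.116)² = 0.0541;  (1·δr/r)² = (1×0.0449)² = 0.00202;  (2·δp/p)² = (2×0.0681)² = 0.0186
δQ/Q = √(0.112) = 0.335
Q = 3.694e+08, so δQ = 0.335 × 3.694e+08 = 1.24e+08.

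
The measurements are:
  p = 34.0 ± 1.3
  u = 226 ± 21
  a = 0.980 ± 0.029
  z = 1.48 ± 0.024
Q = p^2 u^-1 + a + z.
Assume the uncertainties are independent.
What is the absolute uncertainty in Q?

0.617

Let w = p^2·u^-1 = 5.12. δw/w = √((2·δp/p)² + (-1·δu/u)²) = √(0.00585 + 0.00863) = 0.120, so δw = 0.616.
Q = w + a + z: δQ = √(δw² + δa² + δz²) = √(0.379 + 0.000841 + 0.000576) = 0.617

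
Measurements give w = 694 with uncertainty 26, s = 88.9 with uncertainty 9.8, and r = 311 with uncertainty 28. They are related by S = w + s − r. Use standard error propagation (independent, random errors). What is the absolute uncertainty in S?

Each term contributes (cᵢ δxᵢ)² to (δS)²:
  (δw)² = 676;  (δs)² = 96.0;  (δr)² = 784
δS = √(1560) = 39.4

39.4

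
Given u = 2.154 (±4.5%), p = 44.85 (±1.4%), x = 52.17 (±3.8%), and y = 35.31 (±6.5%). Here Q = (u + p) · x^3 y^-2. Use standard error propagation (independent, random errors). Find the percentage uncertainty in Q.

17.3%

Let w = u + p = 47.00. δw = √(δu² + δp²) = √(0.00940 + 0.394) = 0.635, so δw/w = 0.0135.
Q is then a monomial in w, x, y:
δQ/Q = √((δw/w)² + (3·δx/x)² + (-2·δy/y)²) = √(0.000183 + 0.0130 + 0.0169) = 0.173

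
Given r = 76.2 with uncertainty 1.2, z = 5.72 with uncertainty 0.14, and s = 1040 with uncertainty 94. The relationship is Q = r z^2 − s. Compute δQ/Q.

Let p = r·z^2 = 2490. δp/p = √((1·δr/r)² + (2·δz/z)²) = √(0.000248 + 0.00240) = 0.0514, so δp = 128.
Q = p − s: δQ = √(δp² + δs²) = √(16400 + 8840) = 159
Q = 1450, so δQ/Q = 159/1450 = 0.109.

0.109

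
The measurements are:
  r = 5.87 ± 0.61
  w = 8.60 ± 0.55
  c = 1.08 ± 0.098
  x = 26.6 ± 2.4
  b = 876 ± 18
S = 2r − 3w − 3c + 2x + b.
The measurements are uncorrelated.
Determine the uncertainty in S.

S is a linear combination, so absolute uncertainties add in quadrature:
  (2·δr)² = 1.49;  (3·δw)² = 2.72;  (3·δc)² = 0.0864;  (2·δx)² = 23.0;  (δb)² = 324
δS = √(351) = 18.7

18.7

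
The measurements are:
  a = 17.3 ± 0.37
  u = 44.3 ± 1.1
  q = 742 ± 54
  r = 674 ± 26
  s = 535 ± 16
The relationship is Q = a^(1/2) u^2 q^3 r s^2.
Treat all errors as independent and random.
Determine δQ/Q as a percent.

Since Q is a product/quotient, work with relative uncertainties:
  (½·δa/a)² = (0.5×0.0214)² = 0.000114;  (2·δu/u)² = (2×0.0248)² = 0.00247;  (3·δq/q)² = (3×0.0728)² = 0.0477;  (1·δr/r)² = (1×0.0386)² = 0.00149;  (2·δs/s)² = (2×0.0299)² = 0.00358
δQ/Q = √(0.0553) = 0.235

23.5%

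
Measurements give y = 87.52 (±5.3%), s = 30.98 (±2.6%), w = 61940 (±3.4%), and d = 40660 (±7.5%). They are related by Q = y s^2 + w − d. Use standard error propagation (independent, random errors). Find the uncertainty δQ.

Let p = y·s^2 = 84000. δp/p = √((1·δy/y)² + (2·δs/s)²) = √(0.00281 + 0.00270) = 0.0742, so δp = 6240.
Q = p + w − d: δQ = √(δp² + δw² + δd²) = √(3.89e+07 + 4.44e+06 + 9.3e+06) = 7250

7250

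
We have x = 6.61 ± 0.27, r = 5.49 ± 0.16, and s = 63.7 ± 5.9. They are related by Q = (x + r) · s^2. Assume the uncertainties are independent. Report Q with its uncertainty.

49100 ± 9180

Let u = x + r = 12.1. δu = √(δx² + δr²) = √(0.0729 + 0.0256) = 0.314, so δu/u = 0.0259.
Q is then a monomial in u, s:
δQ/Q = √((δu/u)² + (2·δs/s)²) = √(0.000673 + 0.0343) = 0.187
Q = 49100, so δQ = 0.187 × 49100 = 9180.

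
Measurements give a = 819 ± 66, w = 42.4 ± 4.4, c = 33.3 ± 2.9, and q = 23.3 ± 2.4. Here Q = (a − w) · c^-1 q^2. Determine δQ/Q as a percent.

23.9%

Let u = a − w = 777. δu = √(δa² + δw²) = √(4360 + 19.4) = 66.1, so δu/u = 0.0852.
Q is then a monomial in u, c, q:
δQ/Q = √((δu/u)² + (-1·δc/c)² + (2·δq/q)²) = √(0.00725 + 0.00758 + 0.0424) = 0.239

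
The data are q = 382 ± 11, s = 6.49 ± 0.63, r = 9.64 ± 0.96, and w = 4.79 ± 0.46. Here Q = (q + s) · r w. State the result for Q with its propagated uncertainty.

17900 ± 2530

Let u = q + s = 388. δu = √(δq² + δs²) = √(121 + 0.397) = 11.0, so δu/u = 0.0284.
Q is then a monomial in u, r, w:
δQ/Q = √((δu/u)² + (1·δr/r)² + (1·δw/w)²) = √(0.000804 + 0.00992 + 0.00922) = 0.141
Q = 17900, so δQ = 0.141 × 17900 = 2530.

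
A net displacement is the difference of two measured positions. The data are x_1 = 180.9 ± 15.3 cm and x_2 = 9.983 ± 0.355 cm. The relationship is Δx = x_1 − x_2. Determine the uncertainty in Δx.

Absolute uncertainties add in quadrature for a linear combination:
  (δx_1)² = 234;  (δx_2)² = 0.126
δΔx = √(234) = 15.3 cm

15.3 cm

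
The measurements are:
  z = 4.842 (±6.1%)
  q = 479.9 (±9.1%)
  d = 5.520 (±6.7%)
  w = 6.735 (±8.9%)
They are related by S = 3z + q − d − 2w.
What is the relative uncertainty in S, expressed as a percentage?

S is a linear combination, so absolute uncertainties add in quadrature:
  (3·δz)² = 0.785;  (δq)² = 1910;  (δd)² = 0.137;  (2·δw)² = 1.44
δS = √(1910) = 43.7
S = 475.4, so δS/S = 43.7/475.4 = 0.0919.

9.19%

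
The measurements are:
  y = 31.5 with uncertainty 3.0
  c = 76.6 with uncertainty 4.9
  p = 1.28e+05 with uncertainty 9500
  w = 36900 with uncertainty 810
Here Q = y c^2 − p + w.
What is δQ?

Let h = y·c^2 = 1.85e+05. δh/h = √((1·δy/y)² + (2·δc/c)²) = √(0.00907 + 0.0164) = 0.159, so δh = 29500.
Q = h − p + w: δQ = √(δh² + δp² + δw²) = √(8.69e+08 + 9.02e+07 + 6.56e+05) = 31000

31000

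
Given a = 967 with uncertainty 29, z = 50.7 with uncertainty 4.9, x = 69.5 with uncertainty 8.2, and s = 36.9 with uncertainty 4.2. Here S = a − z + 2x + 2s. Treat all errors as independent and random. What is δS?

34.7

For a sum/difference, combine absolute errors in quadrature:
  (δa)² = 841;  (δz)² = 24.0;  (2·δx)² = 269;  (2·δs)² = 70.6
δS = √(1200) = 34.7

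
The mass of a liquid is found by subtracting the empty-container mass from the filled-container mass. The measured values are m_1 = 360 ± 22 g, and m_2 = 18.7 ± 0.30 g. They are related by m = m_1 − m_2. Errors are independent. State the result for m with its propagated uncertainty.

Absolute uncertainties add in quadrature for a linear combination:
  (δm_1)² = 484;  (δm_2)² = 0.0900
δm = √(484) = 22.0 g
m = 341 g.

341 ± 22.0 g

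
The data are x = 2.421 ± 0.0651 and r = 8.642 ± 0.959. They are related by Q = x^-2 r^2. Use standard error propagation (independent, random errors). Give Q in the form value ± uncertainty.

12.74 ± 2.91

Since Q is a product/quotient, work with relative uncertainties:
  (-2·δx/x)² = (-2×0.0269)² = 0.00289;  (2·δr/r)² = (2×0.111)² = 0.0493
δQ/Q = √(0.0521) = 0.228
Q = 12.74, so δQ = 0.228 × 12.74 = 2.91.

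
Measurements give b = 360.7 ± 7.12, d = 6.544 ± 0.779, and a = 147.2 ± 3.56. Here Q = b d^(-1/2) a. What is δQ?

1390

Relative error in a monomial: (δQ/Q)² = Σ (nᵢ · δxᵢ/xᵢ)².
  (1·δb/b)² = (1×0.0197)² = 0.000390;  (−½·δd/d)² = (-0.5×0.119)² = 0.00354;  (1·δa/a)² = (1×0.0242)² = 0.000585
δQ/Q = √(0.00452) = 0.0672
Q = 20760, so δQ = 0.0672 × 20760 = 1390.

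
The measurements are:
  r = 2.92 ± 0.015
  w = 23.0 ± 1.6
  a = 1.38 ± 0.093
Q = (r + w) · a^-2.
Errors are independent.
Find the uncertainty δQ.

Let u = r + w = 25.9. δu = √(δr² + δw²) = √(0.000225 + 2.56) = 1.60, so δu/u = 0.0617.
Q is then a monomial in u, a:
δQ/Q = √((δu/u)² + (-2·δa/a)²) = √(0.00381 + 0.0182) = 0.148
Q = 13.6, so δQ = 0.148 × 13.6 = 2.02.

2.02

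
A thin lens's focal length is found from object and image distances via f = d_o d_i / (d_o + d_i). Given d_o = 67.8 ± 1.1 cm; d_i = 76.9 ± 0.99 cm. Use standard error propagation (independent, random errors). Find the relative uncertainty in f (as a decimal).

0.0105

∂f/∂d_o = (d_i/(d_o+d_i))² = 0.282;  ∂f/∂d_i = (d_o/(d_o+d_i))² = 0.220
δf = √((∂f/∂d_o · δd_o)² + (∂f/∂d_i · δd_i)²) = √(0.0965 + 0.0472) = 0.379 cm
f = 36.0 cm, so δf/f = 0.379/36.0 = 0.0105.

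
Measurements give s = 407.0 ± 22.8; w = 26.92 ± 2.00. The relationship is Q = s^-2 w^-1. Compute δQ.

Products/powers → add relative errors in quadrature, weighted by exponent:
  (-2·δs/s)² = (-2×0.0560)² = 0.0126;  (-1·δw/w)² = (-1×0.0743)² = 0.00552
δQ/Q = √(0.0181) = 0.134
Q = 2.243e-07, so δQ = 0.134 × 2.243e-07 = 3.01e-08.

3.01e-08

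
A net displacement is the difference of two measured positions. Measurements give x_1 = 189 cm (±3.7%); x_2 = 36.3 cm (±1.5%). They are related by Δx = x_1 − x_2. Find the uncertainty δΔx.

7.01 cm

Sums and differences: (δΔx)² = Σ (cᵢ δxᵢ)².
  (δx_1)² = 48.9;  (δx_2)² = 0.296
δΔx = √(49.2) = 7.01 cm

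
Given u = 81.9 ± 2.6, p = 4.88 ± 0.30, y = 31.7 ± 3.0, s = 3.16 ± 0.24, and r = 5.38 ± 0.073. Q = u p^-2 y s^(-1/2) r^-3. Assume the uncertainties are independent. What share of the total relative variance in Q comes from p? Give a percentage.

(δQ/Q)² = (1·δu/u)² + (-2·δp/p)² + (1·δy/y)² + (−½·δs/s)² + (-3·δr/r)²
  u term: (1×0.0317)² = 0.00101
  p term: (-2×0.0615)² = 0.0151
  y term: (1×0.0946)² = 0.00896
  s term: (-0.5×0.0759)² = 0.00144
  r term: (-3×0.0136)² = 0.00166
Total = 0.0282. Share from p = 0.0151/0.0282 = 0.536.

53.6%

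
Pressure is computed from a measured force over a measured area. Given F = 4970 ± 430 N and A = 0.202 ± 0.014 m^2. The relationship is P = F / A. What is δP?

2730 Pa

P is a product of powers, so relative uncertainties combine in quadrature:
  (1·δF/F)² = (1×0.0865)² = 0.00749;  (-1·δA/A)² = (-1×0.0693)² = 0.00480
δP/P = √(0.0123) = 0.111
P = 24600 Pa, so δP = 0.111 × 24600 = 2730 Pa.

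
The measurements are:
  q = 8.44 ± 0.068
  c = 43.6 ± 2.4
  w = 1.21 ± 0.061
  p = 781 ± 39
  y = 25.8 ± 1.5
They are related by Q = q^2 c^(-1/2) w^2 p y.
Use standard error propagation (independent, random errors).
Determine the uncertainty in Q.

41600

For a monomial Q ∝ q^2, c^(-1/2), w^2, p, y, fractional errors add in quadrature:
  (2·δq/q)² = (2×0.00806)² = 0.000260;  (−½·δc/c)² = (-0.5×0.0550)² = 0.000758;  (2·δw/w)² = (2×0.0504)² = 0.0102;  (1·δp/p)² = (1×0.0499)² = 0.00249;  (1·δy/y)² = (1×0.0581)² = 0.00338
δQ/Q = √(0.0171) = 0.131
Q = 3.18e+05, so δQ = 0.131 × 3.18e+05 = 41600.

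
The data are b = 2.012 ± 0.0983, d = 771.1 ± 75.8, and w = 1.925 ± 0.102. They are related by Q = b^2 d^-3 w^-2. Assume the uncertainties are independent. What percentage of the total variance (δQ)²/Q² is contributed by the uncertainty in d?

(δQ/Q)² = (2·δb/b)² + (-3·δd/d)² + (-2·δw/w)²
  b term: (2×0.0489)² = 0.00955
  d term: (-3×0.0983)² = 0.0870
  w term: (-2×0.0530)² = 0.0112
Total = 0.108. Share from d = 0.0870/0.108 = 0.807.

80.7%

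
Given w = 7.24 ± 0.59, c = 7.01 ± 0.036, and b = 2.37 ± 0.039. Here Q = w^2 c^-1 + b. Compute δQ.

Let p = w^2·c^-1 = 7.48. δp/p = √((2·δw/w)² + (-1·δc/c)²) = √(0.0266 + 2.64e-05) = 0.163, so δp = 1.22.
Q = p + b: δQ = √(δp² + δb²) = √(1.49 + 0.00152) = 1.22

1.22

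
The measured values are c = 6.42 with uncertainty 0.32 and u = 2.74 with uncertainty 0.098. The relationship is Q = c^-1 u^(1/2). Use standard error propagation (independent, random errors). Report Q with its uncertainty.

Q is a product of powers, so relative uncertainties combine in quadrature:
  (-1·δc/c)² = (-1×0.0498)² = 0.00248;  (½·δu/u)² = (0.5×0.0358)² = 0.000320
δQ/Q = √(0.00280) = 0.0530
Q = 0.258, so δQ = 0.0530 × 0.258 = 0.0137.

0.258 ± 0.0137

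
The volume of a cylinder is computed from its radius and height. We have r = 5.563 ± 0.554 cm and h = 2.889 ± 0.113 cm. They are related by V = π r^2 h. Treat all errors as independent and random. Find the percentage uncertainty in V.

20.3%

Products/powers → add relative errors in quadrature, weighted by exponent:
  (2·δr/r)² = (2×0.0996)² = 0.0397;  (1·δh/h)² = (1×0.0391)² = 0.00153
δV/V = √(0.0412) = 0.203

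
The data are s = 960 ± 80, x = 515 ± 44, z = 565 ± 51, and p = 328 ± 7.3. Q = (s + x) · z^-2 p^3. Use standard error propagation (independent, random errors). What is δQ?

Let u = s + x = 1480. δu = √(δs² + δx²) = √(6400 + 1940) = 91.3, so δu/u = 0.0619.
Q is then a monomial in u, z, p:
δQ/Q = √((δu/u)² + (-2·δz/z)² + (3·δp/p)²) = √(0.00383 + 0.0326 + 0.00446) = 0.202
Q = 1.63e+05, so δQ = 0.202 × 1.63e+05 = 33000.

33000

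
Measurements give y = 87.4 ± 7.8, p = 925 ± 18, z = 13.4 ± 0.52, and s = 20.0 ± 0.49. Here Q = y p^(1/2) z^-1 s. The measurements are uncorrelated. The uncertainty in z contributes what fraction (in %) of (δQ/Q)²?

(δQ/Q)² = (1·δy/y)² + (½·δp/p)² + (-1·δz/z)² + (1·δs/s)²
  y term: (1×0.0892)² = 0.00796
  p term: (0.5×0.0195)² = 9.47e-05
  z term: (-1×0.0388)² = 0.00151
  s term: (1×0.0245)² = 0.000600
Total = 0.0102. Share from z = 0.00151/0.0102 = 0.148.

14.8%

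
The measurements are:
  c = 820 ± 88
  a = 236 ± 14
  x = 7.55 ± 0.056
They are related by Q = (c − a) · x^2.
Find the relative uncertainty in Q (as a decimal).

Let u = c − a = 584. δu = √(δc² + δa²) = √(7740 + 196) = 89.1, so δu/u = 0.153.
Q is then a monomial in u, x:
δQ/Q = √((δu/u)² + (2·δx/x)²) = √(0.0233 + 0.000220) = 0.153

0.153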